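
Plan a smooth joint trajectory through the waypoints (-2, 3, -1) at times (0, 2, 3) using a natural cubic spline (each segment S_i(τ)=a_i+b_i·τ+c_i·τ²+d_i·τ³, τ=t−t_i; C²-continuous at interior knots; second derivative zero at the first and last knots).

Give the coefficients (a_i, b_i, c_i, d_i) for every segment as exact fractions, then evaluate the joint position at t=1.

  seg 0: a=-2 b=14/3 c=0 d=-13/24
  seg 1: a=3 b=-11/6 c=-13/4 d=13/12
S(1) = 17/8

Δ: Δ0=5/2, Δ1=-4
row 1: diag=6, rhs=-39; c'=1/6, d'=-13/2
back: M1=-13/2
M: M0=0, M1=-13/2, M2=0
seg 0: a=-2, c=M0/2=0, d=(M1−M0)/(6·2)=-13/24, b=Δ0−h0·(2M0+M1)/6=14/3
seg 1: a=3, c=M1/2=-13/4, d=(M2−M1)/(6·1)=13/12, b=Δ1−h1·(2M1+M2)/6=-11/6
t_q=1 → seg 0, τ=1; S=-2+14/3·τ+0·τ²+-13/24·τ³=17/8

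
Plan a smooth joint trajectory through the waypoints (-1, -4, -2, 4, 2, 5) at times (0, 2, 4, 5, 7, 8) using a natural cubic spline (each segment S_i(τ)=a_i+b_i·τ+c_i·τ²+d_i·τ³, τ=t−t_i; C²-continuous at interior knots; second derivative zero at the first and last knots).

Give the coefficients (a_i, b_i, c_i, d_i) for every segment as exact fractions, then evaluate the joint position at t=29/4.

  seg 0: a=-1 b=-213/136 c=0 d=9/544
  seg 1: a=-4 b=-93/68 c=27/272 d=295/544
  seg 2: a=-2 b=753/136 c=57/17 d=-393/136
  seg 3: a=4 b=243/68 c=-723/136 d=103/68
  seg 4: a=2 b=33/68 c=513/136 d=-171/136
S(29/4) = 20345/8704

Δ: Δ0=-3/2, Δ1=1, Δ2=6, Δ3=-1, Δ4=3
row 1: diag=8, rhs=15; c'=1/4, d'=15/8
row 2: denom=6−2·1/4=11/2; d'=(30−2·15/8)/(11/2)=105/22
row 3: denom=6−1·2/11=64/11; d'=(-42−1·105/22)/(64/11)=-1029/128
row 4: denom=6−2·11/32=85/16; d'=(24−2·-1029/128)/(85/16)=513/68
back: M4=513/68
back: M3=-1029/128−11/32·513/68=-723/68
back: M2=105/22−2/11·-723/68=114/17
back: M1=15/8−1/4·114/17=27/136
M: M0=0, M1=27/136, M2=114/17, M3=-723/68, M4=513/68, M5=0
seg 0: a=-1, c=M0/2=0, d=(M1−M0)/(6·2)=9/544, b=Δ0−h0·(2M0+M1)/6=-213/136
seg 1: a=-4, c=M1/2=27/272, d=(M2−M1)/(6·2)=295/544, b=Δ1−h1·(2M1+M2)/6=-93/68
seg 2: a=-2, c=M2/2=57/17, d=(M3−M2)/(6·1)=-393/136, b=Δ2−h2·(2M2+M3)/6=753/136
seg 3: a=4, c=M3/2=-723/136, d=(M4−M3)/(6·2)=103/68, b=Δ3−h3·(2M3+M4)/6=243/68
seg 4: a=2, c=M4/2=513/136, d=(M5−M4)/(6·1)=-171/136, b=Δ4−h4·(2M4+M5)/6=33/68
t_q=29/4 → seg 4, τ=1/4; S=2+33/68·τ+513/136·τ²+-171/136·τ³=20345/8704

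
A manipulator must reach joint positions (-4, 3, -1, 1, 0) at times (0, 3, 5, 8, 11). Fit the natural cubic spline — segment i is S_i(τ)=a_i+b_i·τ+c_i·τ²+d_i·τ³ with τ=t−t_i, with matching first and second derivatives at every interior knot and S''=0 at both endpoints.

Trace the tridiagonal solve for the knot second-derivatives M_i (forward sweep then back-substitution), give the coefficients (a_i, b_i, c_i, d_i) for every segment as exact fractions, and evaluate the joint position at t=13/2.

Δ: Δ0=7/3, Δ1=-2, Δ2=2/3, Δ3=-1/3
row 1: diag=10, rhs=-26; c'=1/5, d'=-13/5
row 2: denom=10−2·1/5=48/5; d'=(16−2·-13/5)/(48/5)=53/24
row 3: denom=12−3·5/16=177/16; d'=(-6−3·53/24)/(177/16)=-202/177
back: M3=-202/177
back: M2=53/24−5/16·-202/177=454/177
back: M1=-13/5−1/5·454/177=-551/177
M: M0=0, M1=-551/177, M2=454/177, M3=-202/177, M4=0
seg 0: a=-4, c=M0/2=0, d=(M1−M0)/(6·3)=-551/3186, b=Δ0−h0·(2M0+M1)/6=459/118
seg 1: a=3, c=M1/2=-551/354, d=(M2−M1)/(6·2)=335/708, b=Δ1−h1·(2M1+M2)/6=-46/59
seg 2: a=-1, c=M2/2=227/177, d=(M3−M2)/(6·3)=-328/1593, b=Δ2−h2·(2M2+M3)/6=-235/177
seg 3: a=1, c=M3/2=-101/177, d=(M4−M3)/(6·3)=101/1593, b=Δ3−h3·(2M3+M4)/6=143/177
t_q=13/2 → seg 2, τ=3/2; S=-1+-235/177·τ+227/177·τ²+-328/1593·τ³=-189/236

  seg 0: a=-4 b=459/118 c=0 d=-551/3186
  seg 1: a=3 b=-46/59 c=-551/354 d=335/708
  seg 2: a=-1 b=-235/177 c=227/177 d=-328/1593
  seg 3: a=1 b=143/177 c=-101/177 d=101/1593
S(13/2) = -189/236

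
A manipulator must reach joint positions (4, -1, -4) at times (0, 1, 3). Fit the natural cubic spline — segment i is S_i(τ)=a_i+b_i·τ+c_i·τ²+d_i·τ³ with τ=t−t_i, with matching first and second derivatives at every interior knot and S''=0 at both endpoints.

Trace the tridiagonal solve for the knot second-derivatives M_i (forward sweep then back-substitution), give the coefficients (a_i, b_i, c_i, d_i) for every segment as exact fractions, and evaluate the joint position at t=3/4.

Δ: Δ0=-5, Δ1=-3/2
row 1: diag=6, rhs=21; c'=1/3, d'=7/2
back: M1=7/2
M: M0=0, M1=7/2, M2=0
seg 0: a=4, c=M0/2=0, d=(M1−M0)/(6·1)=7/12, b=Δ0−h0·(2M0+M1)/6=-67/12
seg 1: a=-1, c=M1/2=7/4, d=(M2−M1)/(6·2)=-7/24, b=Δ1−h1·(2M1+M2)/6=-23/6
t_q=3/4 → seg 0, τ=3/4; S=4+-67/12·τ+0·τ²+7/12·τ³=15/256

  seg 0: a=4 b=-67/12 c=0 d=7/12
  seg 1: a=-1 b=-23/6 c=7/4 d=-7/24
S(3/4) = 15/256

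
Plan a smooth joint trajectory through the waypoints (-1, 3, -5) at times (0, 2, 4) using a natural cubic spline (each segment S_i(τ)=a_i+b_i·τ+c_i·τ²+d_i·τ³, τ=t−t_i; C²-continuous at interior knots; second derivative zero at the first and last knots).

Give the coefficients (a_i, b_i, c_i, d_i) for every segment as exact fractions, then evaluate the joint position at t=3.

  seg 0: a=-1 b=7/2 c=0 d=-3/8
  seg 1: a=3 b=-1 c=-9/4 d=3/8
S(3) = 1/8

Δ: Δ0=2, Δ1=-4
row 1: diag=8, rhs=-36; c'=1/4, d'=-9/2
back: M1=-9/2
M: M0=0, M1=-9/2, M2=0
seg 0: a=-1, c=M0/2=0, d=(M1−M0)/(6·2)=-3/8, b=Δ0−h0·(2M0+M1)/6=7/2
seg 1: a=3, c=M1/2=-9/4, d=(M2−M1)/(6·2)=3/8, b=Δ1−h1·(2M1+M2)/6=-1
t_q=3 → seg 1, τ=1; S=3+-1·τ+-9/4·τ²+3/8·τ³=1/8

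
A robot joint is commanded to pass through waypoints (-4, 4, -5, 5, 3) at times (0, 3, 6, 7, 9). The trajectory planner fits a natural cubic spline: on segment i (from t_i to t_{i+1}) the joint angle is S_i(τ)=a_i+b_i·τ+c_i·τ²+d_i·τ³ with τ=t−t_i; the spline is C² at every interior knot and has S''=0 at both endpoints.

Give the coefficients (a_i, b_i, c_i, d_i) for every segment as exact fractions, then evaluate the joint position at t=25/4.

Δ: Δ0=8/3, Δ1=-3, Δ2=10, Δ3=-1
row 1: diag=12, rhs=-34; c'=1/4, d'=-17/6
row 2: denom=8−3·1/4=29/4; d'=(78−3·-17/6)/(29/4)=346/29
row 3: denom=6−1·4/29=170/29; d'=(-66−1·346/29)/(170/29)=-226/17
back: M3=-226/17
back: M2=346/29−4/29·-226/17=234/17
back: M1=-17/6−1/4·234/17=-320/51
M: M0=0, M1=-320/51, M2=234/17, M3=-226/17, M4=0
seg 0: a=-4, c=M0/2=0, d=(M1−M0)/(6·3)=-160/459, b=Δ0−h0·(2M0+M1)/6=296/51
seg 1: a=4, c=M1/2=-160/51, d=(M2−M1)/(6·3)=511/459, b=Δ1−h1·(2M1+M2)/6=-184/51
seg 2: a=-5, c=M2/2=117/17, d=(M3−M2)/(6·1)=-230/51, b=Δ2−h2·(2M2+M3)/6=389/51
seg 3: a=5, c=M3/2=-113/17, d=(M4−M3)/(6·2)=113/102, b=Δ3−h3·(2M3+M4)/6=401/51
t_q=25/4 → seg 2, τ=1/4; S=-5+389/51·τ+117/17·τ²+-230/51·τ³=-1487/544

  seg 0: a=-4 b=296/51 c=0 d=-160/459
  seg 1: a=4 b=-184/51 c=-160/51 d=511/459
  seg 2: a=-5 b=389/51 c=117/17 d=-230/51
  seg 3: a=5 b=401/51 c=-113/17 d=113/102
S(25/4) = -1487/544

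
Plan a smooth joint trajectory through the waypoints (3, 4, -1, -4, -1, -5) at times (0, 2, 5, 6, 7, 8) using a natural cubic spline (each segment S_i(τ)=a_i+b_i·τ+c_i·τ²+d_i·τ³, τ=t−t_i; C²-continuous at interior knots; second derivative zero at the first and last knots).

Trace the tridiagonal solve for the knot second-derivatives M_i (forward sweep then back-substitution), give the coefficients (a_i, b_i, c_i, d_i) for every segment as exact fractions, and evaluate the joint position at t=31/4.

  seg 0: a=3 b=851/1230 c=0 d=-59/1230
  seg 1: a=4 b=143/1230 c=-59/205 d=-377/3690
  seg 2: a=-1 b=-2687/615 c=-99/82 d=3169/1230
  seg 3: a=-4 b=1163/1230 c=1337/205 d=-1099/246
  seg 4: a=-1 b=361/615 c=-2821/410 d=2821/1230
S(31/4) = -18171/5248

Δ: Δ0=1/2, Δ1=-5/3, Δ2=-3, Δ3=3, Δ4=-4
row 1: diag=10, rhs=-13; c'=3/10, d'=-13/10
row 2: denom=8−3·3/10=71/10; d'=(-8−3·-13/10)/(71/10)=-41/71
row 3: denom=4−1·10/71=274/71; d'=(36−1·-41/71)/(274/71)=2597/274
row 4: denom=4−1·71/274=1025/274; d'=(-42−1·2597/274)/(1025/274)=-2821/205
back: M4=-2821/205
back: M3=2597/274−71/274·-2821/205=2674/205
back: M2=-41/71−10/71·2674/205=-99/41
back: M1=-13/10−3/10·-99/41=-118/205
M: M0=0, M1=-118/205, M2=-99/41, M3=2674/205, M4=-2821/205, M5=0
seg 0: a=3, c=M0/2=0, d=(M1−M0)/(6·2)=-59/1230, b=Δ0−h0·(2M0+M1)/6=851/1230
seg 1: a=4, c=M1/2=-59/205, d=(M2−M1)/(6·3)=-377/3690, b=Δ1−h1·(2M1+M2)/6=143/1230
seg 2: a=-1, c=M2/2=-99/82, d=(M3−M2)/(6·1)=3169/1230, b=Δ2−h2·(2M2+M3)/6=-2687/615
seg 3: a=-4, c=M3/2=1337/205, d=(M4−M3)/(6·1)=-1099/246, b=Δ3−h3·(2M3+M4)/6=1163/1230
seg 4: a=-1, c=M4/2=-2821/410, d=(M5−M4)/(6·1)=2821/1230, b=Δ4−h4·(2M4+M5)/6=361/615
t_q=31/4 → seg 4, τ=3/4; S=-1+361/615·τ+-2821/410·τ²+2821/1230·τ³=-18171/5248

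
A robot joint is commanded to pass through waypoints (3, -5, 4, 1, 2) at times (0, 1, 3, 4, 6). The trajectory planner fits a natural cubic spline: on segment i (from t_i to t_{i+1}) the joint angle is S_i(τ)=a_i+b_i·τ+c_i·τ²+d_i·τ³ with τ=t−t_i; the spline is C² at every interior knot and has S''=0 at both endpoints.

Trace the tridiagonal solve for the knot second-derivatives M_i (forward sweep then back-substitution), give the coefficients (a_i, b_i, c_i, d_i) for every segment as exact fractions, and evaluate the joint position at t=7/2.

  seg 0: a=3 b=-4045/372 c=0 d=1069/372
  seg 1: a=-5 b=-419/186 c=1069/124 d=-1951/744
  seg 2: a=4 b=71/93 c=-441/62 d=623/186
  seg 3: a=1 b=-635/186 c=91/31 d=-91/186
S(7/2) = 1499/496

Δ: Δ0=-8, Δ1=9/2, Δ2=-3, Δ3=1/2
row 1: diag=6, rhs=75; c'=1/3, d'=25/2
row 2: denom=6−2·1/3=16/3; d'=(-45−2·25/2)/(16/3)=-105/8
row 3: denom=6−1·3/16=93/16; d'=(21−1·-105/8)/(93/16)=182/31
back: M3=182/31
back: M2=-105/8−3/16·182/31=-441/31
back: M1=25/2−1/3·-441/31=1069/62
M: M0=0, M1=1069/62, M2=-441/31, M3=182/31, M4=0
seg 0: a=3, c=M0/2=0, d=(M1−M0)/(6·1)=1069/372, b=Δ0−h0·(2M0+M1)/6=-4045/372
seg 1: a=-5, c=M1/2=1069/124, d=(M2−M1)/(6·2)=-1951/744, b=Δ1−h1·(2M1+M2)/6=-419/186
seg 2: a=4, c=M2/2=-441/62, d=(M3−M2)/(6·1)=623/186, b=Δ2−h2·(2M2+M3)/6=71/93
seg 3: a=1, c=M3/2=91/31, d=(M4−M3)/(6·2)=-91/186, b=Δ3−h3·(2M3+M4)/6=-635/186
t_q=7/2 → seg 2, τ=1/2; S=4+71/93·τ+-441/62·τ²+623/186·τ³=1499/496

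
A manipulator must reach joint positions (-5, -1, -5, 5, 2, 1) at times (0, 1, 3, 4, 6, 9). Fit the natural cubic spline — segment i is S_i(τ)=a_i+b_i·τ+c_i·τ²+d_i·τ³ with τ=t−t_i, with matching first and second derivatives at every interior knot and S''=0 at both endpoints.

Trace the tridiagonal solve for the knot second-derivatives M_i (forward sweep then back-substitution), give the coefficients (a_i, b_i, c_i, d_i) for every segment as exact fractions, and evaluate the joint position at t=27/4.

Δ: Δ0=4, Δ1=-2, Δ2=10, Δ3=-3/2, Δ4=-1/3
row 1: diag=6, rhs=-36; c'=1/3, d'=-6
row 2: denom=6−2·1/3=16/3; d'=(72−2·-6)/(16/3)=63/4
row 3: denom=6−1·3/16=93/16; d'=(-69−1·63/4)/(93/16)=-452/31
row 4: denom=10−2·32/93=866/93; d'=(7−2·-452/31)/(866/93)=3363/866
back: M4=3363/866
back: M3=-452/31−32/93·3363/866=-6892/433
back: M2=63/4−3/16·-6892/433=8112/433
back: M1=-6−1/3·8112/433=-5302/433
M: M0=0, M1=-5302/433, M2=8112/433, M3=-6892/433, M4=3363/866, M5=0
seg 0: a=-5, c=M0/2=0, d=(M1−M0)/(6·1)=-2651/1299, b=Δ0−h0·(2M0+M1)/6=7847/1299
seg 1: a=-1, c=M1/2=-2651/433, d=(M2−M1)/(6·2)=6707/2598, b=Δ1−h1·(2M1+M2)/6=-106/1299
seg 2: a=-5, c=M2/2=4056/433, d=(M3−M2)/(6·1)=-7502/1299, b=Δ2−h2·(2M2+M3)/6=8324/1299
seg 3: a=5, c=M3/2=-3446/433, d=(M4−M3)/(6·2)=17147/10392, b=Δ3−h3·(2M3+M4)/6=10154/1299
seg 4: a=2, c=M4/2=3363/1732, d=(M5−M4)/(6·3)=-1121/5196, b=Δ4−h4·(2M4+M5)/6=-10955/2598
t_q=27/4 → seg 4, τ=3/4; S=2+-10955/2598·τ+3363/1732·τ²+-1121/5196·τ³=-17885/110848

  seg 0: a=-5 b=7847/1299 c=0 d=-2651/1299
  seg 1: a=-1 b=-106/1299 c=-2651/433 d=6707/2598
  seg 2: a=-5 b=8324/1299 c=4056/433 d=-7502/1299
  seg 3: a=5 b=10154/1299 c=-3446/433 d=17147/10392
  seg 4: a=2 b=-10955/2598 c=3363/1732 d=-1121/5196
S(27/4) = -17885/110848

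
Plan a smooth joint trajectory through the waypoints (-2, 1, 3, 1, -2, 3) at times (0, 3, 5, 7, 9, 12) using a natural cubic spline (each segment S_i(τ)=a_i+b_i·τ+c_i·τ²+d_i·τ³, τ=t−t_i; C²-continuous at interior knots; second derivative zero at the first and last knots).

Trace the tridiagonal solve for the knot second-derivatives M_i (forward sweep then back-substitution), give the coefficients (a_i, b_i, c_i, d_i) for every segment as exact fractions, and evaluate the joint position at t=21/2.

  seg 0: a=-2 b=575/672 c=0 d=97/6048
  seg 1: a=1 b=433/336 c=97/672 d=-97/672
  seg 2: a=3 b=15/112 c=-485/672 d=13/168
  seg 3: a=1 b=-613/336 c=-173/672 d=47/224
  seg 4: a=-2 b=-113/336 c=673/672 d=-673/6048
S(21/2) = -1123/1792

Δ: Δ0=1, Δ1=1, Δ2=-1, Δ3=-3/2, Δ4=5/3
row 1: diag=10, rhs=0; c'=1/5, d'=0
row 2: denom=8−2·1/5=38/5; d'=(-12−2·0)/(38/5)=-30/19
row 3: denom=8−2·5/19=142/19; d'=(-3−2·-30/19)/(142/19)=3/142
row 4: denom=10−2·19/71=672/71; d'=(19−2·3/142)/(672/71)=673/336
back: M4=673/336
back: M3=3/142−19/71·673/336=-173/336
back: M2=-30/19−5/19·-173/336=-485/336
back: M1=0−1/5·-485/336=97/336
M: M0=0, M1=97/336, M2=-485/336, M3=-173/336, M4=673/336, M5=0
seg 0: a=-2, c=M0/2=0, d=(M1−M0)/(6·3)=97/6048, b=Δ0−h0·(2M0+M1)/6=575/672
seg 1: a=1, c=M1/2=97/672, d=(M2−M1)/(6·2)=-97/672, b=Δ1−h1·(2M1+M2)/6=433/336
seg 2: a=3, c=M2/2=-485/672, d=(M3−M2)/(6·2)=13/168, b=Δ2−h2·(2M2+M3)/6=15/112
seg 3: a=1, c=M3/2=-173/672, d=(M4−M3)/(6·2)=47/224, b=Δ3−h3·(2M3+M4)/6=-613/336
seg 4: a=-2, c=M4/2=673/672, d=(M5−M4)/(6·3)=-673/6048, b=Δ4−h4·(2M4+M5)/6=-113/336
t_q=21/2 → seg 4, τ=3/2; S=-2+-113/336·τ+673/672·τ²+-673/6048·τ³=-1123/1792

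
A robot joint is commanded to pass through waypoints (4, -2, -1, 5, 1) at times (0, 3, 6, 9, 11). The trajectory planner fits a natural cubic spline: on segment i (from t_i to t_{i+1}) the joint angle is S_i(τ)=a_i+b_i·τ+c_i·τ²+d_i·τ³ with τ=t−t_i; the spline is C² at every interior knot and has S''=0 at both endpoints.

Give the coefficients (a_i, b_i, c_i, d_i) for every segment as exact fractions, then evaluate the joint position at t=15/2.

Δ: Δ0=-2, Δ1=1/3, Δ2=2, Δ3=-2
row 1: diag=12, rhs=14; c'=1/4, d'=7/6
row 2: denom=12−3·1/4=45/4; d'=(10−3·7/6)/(45/4)=26/45
row 3: denom=10−3·4/15=46/5; d'=(-24−3·26/45)/(46/5)=-193/69
back: M3=-193/69
back: M2=26/45−4/15·-193/69=274/207
back: M1=7/6−1/4·274/207=173/207
M: M0=0, M1=173/207, M2=274/207, M3=-193/69, M4=0
seg 0: a=4, c=M0/2=0, d=(M1−M0)/(6·3)=173/3726, b=Δ0−h0·(2M0+M1)/6=-1001/414
seg 1: a=-2, c=M1/2=173/414, d=(M2−M1)/(6·3)=101/3726, b=Δ1−h1·(2M1+M2)/6=-241/207
seg 2: a=-1, c=M2/2=137/207, d=(M3−M2)/(6·3)=-853/3726, b=Δ2−h2·(2M2+M3)/6=859/414
seg 3: a=5, c=M3/2=-193/138, d=(M4−M3)/(6·2)=193/828, b=Δ3−h3·(2M3+M4)/6=-28/207
t_q=15/2 → seg 2, τ=3/2; S=-1+859/414·τ+137/207·τ²+-853/3726·τ³=1041/368

  seg 0: a=4 b=-1001/414 c=0 d=173/3726
  seg 1: a=-2 b=-241/207 c=173/414 d=101/3726
  seg 2: a=-1 b=859/414 c=137/207 d=-853/3726
  seg 3: a=5 b=-28/207 c=-193/138 d=193/828
S(15/2) = 1041/368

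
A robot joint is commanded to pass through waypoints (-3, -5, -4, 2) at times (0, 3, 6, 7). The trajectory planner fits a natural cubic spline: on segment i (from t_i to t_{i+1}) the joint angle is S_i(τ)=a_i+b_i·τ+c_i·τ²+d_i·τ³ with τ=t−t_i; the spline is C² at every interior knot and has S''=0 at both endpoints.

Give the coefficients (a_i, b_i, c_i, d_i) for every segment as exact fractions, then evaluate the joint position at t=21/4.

  seg 0: a=-3 b=-31/87 c=0 d=-1/29
  seg 1: a=-5 b=-112/87 c=-9/29 d=74/261
  seg 2: a=-4 b=392/87 c=65/29 d=-65/87
S(21/4) = -5789/928

Δ: Δ0=-2/3, Δ1=1/3, Δ2=6
row 1: diag=12, rhs=6; c'=1/4, d'=1/2
row 2: denom=8−3·1/4=29/4; d'=(34−3·1/2)/(29/4)=130/29
back: M2=130/29
back: M1=1/2−1/4·130/29=-18/29
M: M0=0, M1=-18/29, M2=130/29, M3=0
seg 0: a=-3, c=M0/2=0, d=(M1−M0)/(6·3)=-1/29, b=Δ0−h0·(2M0+M1)/6=-31/87
seg 1: a=-5, c=M1/2=-9/29, d=(M2−M1)/(6·3)=74/261, b=Δ1−h1·(2M1+M2)/6=-112/87
seg 2: a=-4, c=M2/2=65/29, d=(M3−M2)/(6·1)=-65/87, b=Δ2−h2·(2M2+M3)/6=392/87
t_q=21/4 → seg 1, τ=9/4; S=-5+-112/87·τ+-9/29·τ²+74/261·τ³=-5789/928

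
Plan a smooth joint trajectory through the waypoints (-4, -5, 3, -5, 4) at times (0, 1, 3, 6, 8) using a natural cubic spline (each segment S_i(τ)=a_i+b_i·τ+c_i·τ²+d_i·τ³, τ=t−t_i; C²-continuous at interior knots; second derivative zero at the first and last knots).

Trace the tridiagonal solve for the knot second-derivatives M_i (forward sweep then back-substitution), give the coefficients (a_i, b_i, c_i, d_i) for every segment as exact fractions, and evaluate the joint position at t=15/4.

Δ: Δ0=-1, Δ1=4, Δ2=-8/3, Δ3=9/2
row 1: diag=6, rhs=30; c'=1/3, d'=5
row 2: denom=10−2·1/3=28/3; d'=(-40−2·5)/(28/3)=-75/14
row 3: denom=10−3·9/28=253/28; d'=(43−3·-75/14)/(253/28)=1654/253
back: M3=1654/253
back: M2=-75/14−9/28·1654/253=-1887/253
back: M1=5−1/3·-1887/253=1894/253
M: M0=0, M1=1894/253, M2=-1887/253, M3=1654/253, M4=0
seg 0: a=-4, c=M0/2=0, d=(M1−M0)/(6·1)=947/759, b=Δ0−h0·(2M0+M1)/6=-1706/759
seg 1: a=-5, c=M1/2=947/253, d=(M2−M1)/(6·2)=-3781/3036, b=Δ1−h1·(2M1+M2)/6=1135/759
seg 2: a=3, c=M2/2=-1887/506, d=(M3−M2)/(6·3)=3541/4554, b=Δ2−h2·(2M2+M3)/6=1156/759
seg 3: a=-5, c=M3/2=827/253, d=(M4−M3)/(6·2)=-827/1518, b=Δ3−h3·(2M3+M4)/6=215/1518
t_q=15/4 → seg 2, τ=3/4; S=3+1156/759·τ+-1887/506·τ²+3541/4554·τ³=6985/2944

  seg 0: a=-4 b=-1706/759 c=0 d=947/759
  seg 1: a=-5 b=1135/759 c=947/253 d=-3781/3036
  seg 2: a=3 b=1156/759 c=-1887/506 d=3541/4554
  seg 3: a=-5 b=215/1518 c=827/253 d=-827/1518
S(15/4) = 6985/2944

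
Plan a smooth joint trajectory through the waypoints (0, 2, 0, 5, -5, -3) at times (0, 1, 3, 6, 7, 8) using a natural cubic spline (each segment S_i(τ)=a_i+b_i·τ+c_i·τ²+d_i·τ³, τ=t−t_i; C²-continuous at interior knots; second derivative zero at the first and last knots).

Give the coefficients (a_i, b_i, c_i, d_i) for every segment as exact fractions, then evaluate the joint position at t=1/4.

  seg 0: a=0 b=6569/2280 c=0 d=-2009/2280
  seg 1: a=2 b=271/1140 c=-2009/760 d=577/570
  seg 2: a=0 b=413/228 c=2607/760 d=-7931/6840
  seg 3: a=5 b=-20323/2280 c=-1331/190 d=2699/456
  seg 4: a=-5 b=-5891/1140 c=8171/760 d=-8171/2280
S(1/4) = 6873/9728

Δ: Δ0=2, Δ1=-1, Δ2=5/3, Δ3=-10, Δ4=2
row 1: diag=6, rhs=-18; c'=1/3, d'=-3
row 2: denom=10−2·1/3=28/3; d'=(16−2·-3)/(28/3)=33/14
row 3: denom=8−3·9/28=197/28; d'=(-70−3·33/14)/(197/28)=-2158/197
row 4: denom=4−1·28/197=760/197; d'=(72−1·-2158/197)/(760/197)=8171/380
back: M4=8171/380
back: M3=-2158/197−28/197·8171/380=-1331/95
back: M2=33/14−9/28·-1331/95=2607/380
back: M1=-3−1/3·2607/380=-2009/380
M: M0=0, M1=-2009/380, M2=2607/380, M3=-1331/95, M4=8171/380, M5=0
seg 0: a=0, c=M0/2=0, d=(M1−M0)/(6·1)=-2009/2280, b=Δ0−h0·(2M0+M1)/6=6569/2280
seg 1: a=2, c=M1/2=-2009/760, d=(M2−M1)/(6·2)=577/570, b=Δ1−h1·(2M1+M2)/6=271/1140
seg 2: a=0, c=M2/2=2607/760, d=(M3−M2)/(6·3)=-7931/6840, b=Δ2−h2·(2M2+M3)/6=413/228
seg 3: a=5, c=M3/2=-1331/190, d=(M4−M3)/(6·1)=2699/456, b=Δ3−h3·(2M3+M4)/6=-20323/2280
seg 4: a=-5, c=M4/2=8171/760, d=(M5−M4)/(6·1)=-8171/2280, b=Δ4−h4·(2M4+M5)/6=-5891/1140
t_q=1/4 → seg 0, τ=1/4; S=0+6569/2280·τ+0·τ²+-2009/2280·τ³=6873/9728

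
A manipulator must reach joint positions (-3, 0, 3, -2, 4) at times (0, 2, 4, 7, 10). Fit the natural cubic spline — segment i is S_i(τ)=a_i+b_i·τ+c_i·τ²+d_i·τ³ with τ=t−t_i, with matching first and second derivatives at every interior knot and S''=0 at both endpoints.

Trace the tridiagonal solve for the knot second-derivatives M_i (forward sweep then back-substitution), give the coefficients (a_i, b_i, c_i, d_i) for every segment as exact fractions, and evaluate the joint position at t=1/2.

  seg 0: a=-3 b=19/15 c=0 d=7/120
  seg 1: a=0 b=59/30 c=7/20 d=-7/24
  seg 2: a=3 b=-2/15 c=-7/5 d=8/27
  seg 3: a=-2 b=-8/15 c=19/15 d=-19/135
S(1/2) = -151/64

Δ: Δ0=3/2, Δ1=3/2, Δ2=-5/3, Δ3=2
row 1: diag=8, rhs=0; c'=1/4, d'=0
row 2: denom=10−2·1/4=19/2; d'=(-19−2·0)/(19/2)=-2
row 3: denom=12−3·6/19=210/19; d'=(22−3·-2)/(210/19)=38/15
back: M3=38/15
back: M2=-2−6/19·38/15=-14/5
back: M1=0−1/4·-14/5=7/10
M: M0=0, M1=7/10, M2=-14/5, M3=38/15, M4=0
seg 0: a=-3, c=M0/2=0, d=(M1−M0)/(6·2)=7/120, b=Δ0−h0·(2M0+M1)/6=19/15
seg 1: a=0, c=M1/2=7/20, d=(M2−M1)/(6·2)=-7/24, b=Δ1−h1·(2M1+M2)/6=59/30
seg 2: a=3, c=M2/2=-7/5, d=(M3−M2)/(6·3)=8/27, b=Δ2−h2·(2M2+M3)/6=-2/15
seg 3: a=-2, c=M3/2=19/15, d=(M4−M3)/(6·3)=-19/135, b=Δ3−h3·(2M3+M4)/6=-8/15
t_q=1/2 → seg 0, τ=1/2; S=-3+19/15·τ+0·τ²+7/120·τ³=-151/64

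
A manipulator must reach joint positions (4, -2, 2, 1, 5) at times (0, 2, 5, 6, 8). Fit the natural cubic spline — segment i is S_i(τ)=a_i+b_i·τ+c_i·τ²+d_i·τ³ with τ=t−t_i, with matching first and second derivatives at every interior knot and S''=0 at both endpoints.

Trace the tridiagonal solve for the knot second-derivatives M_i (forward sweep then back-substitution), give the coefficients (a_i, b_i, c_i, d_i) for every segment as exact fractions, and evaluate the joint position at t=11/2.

Δ: Δ0=-3, Δ1=4/3, Δ2=-1, Δ3=2
row 1: diag=10, rhs=26; c'=3/10, d'=13/5
row 2: denom=8−3·3/10=71/10; d'=(-14−3·13/5)/(71/10)=-218/71
row 3: denom=6−1·10/71=416/71; d'=(18−1·-218/71)/(416/71)=187/52
back: M3=187/52
back: M2=-218/71−10/71·187/52=-93/26
back: M1=13/5−3/10·-93/26=191/52
M: M0=0, M1=191/52, M2=-93/26, M3=187/52, M4=0
seg 0: a=4, c=M0/2=0, d=(M1−M0)/(6·2)=191/624, b=Δ0−h0·(2M0+M1)/6=-659/156
seg 1: a=-2, c=M1/2=191/104, d=(M2−M1)/(6·3)=-29/72, b=Δ1−h1·(2M1+M2)/6=-43/78
seg 2: a=2, c=M2/2=-93/52, d=(M3−M2)/(6·1)=373/312, b=Δ2−h2·(2M2+M3)/6=-127/312
seg 3: a=1, c=M3/2=187/104, d=(M4−M3)/(6·2)=-187/624, b=Δ3−h3·(2M3+M4)/6=-31/78
t_q=11/2 → seg 2, τ=1/2; S=2+-127/312·τ+-93/52·τ²+373/312·τ³=1247/832

  seg 0: a=4 b=-659/156 c=0 d=191/624
  seg 1: a=-2 b=-43/78 c=191/104 d=-29/72
  seg 2: a=2 b=-127/312 c=-93/52 d=373/312
  seg 3: a=1 b=-31/78 c=187/104 d=-187/624
S(11/2) = 1247/832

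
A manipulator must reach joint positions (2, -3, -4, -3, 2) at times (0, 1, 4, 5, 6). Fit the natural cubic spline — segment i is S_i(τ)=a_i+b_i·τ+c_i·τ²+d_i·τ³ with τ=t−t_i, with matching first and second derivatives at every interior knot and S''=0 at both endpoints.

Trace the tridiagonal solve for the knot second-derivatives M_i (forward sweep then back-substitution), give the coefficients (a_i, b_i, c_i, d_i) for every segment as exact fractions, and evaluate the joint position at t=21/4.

Δ: Δ0=-5, Δ1=-1/3, Δ2=1, Δ3=5
row 1: diag=8, rhs=28; c'=3/8, d'=7/2
row 2: denom=8−3·3/8=55/8; d'=(8−3·7/2)/(55/8)=-4/11
row 3: denom=4−1·8/55=212/55; d'=(24−1·-4/11)/(212/55)=335/53
back: M3=335/53
back: M2=-4/11−8/55·335/53=-68/53
back: M1=7/2−3/8·-68/53=211/53
M: M0=0, M1=211/53, M2=-68/53, M3=335/53, M4=0
seg 0: a=2, c=M0/2=0, d=(M1−M0)/(6·1)=211/318, b=Δ0−h0·(2M0+M1)/6=-1801/318
seg 1: a=-3, c=M1/2=211/106, d=(M2−M1)/(6·3)=-31/106, b=Δ1−h1·(2M1+M2)/6=-584/159
seg 2: a=-4, c=M2/2=-34/53, d=(M3−M2)/(6·1)=403/318, b=Δ2−h2·(2M2+M3)/6=119/318
seg 3: a=-3, c=M3/2=335/106, d=(M4−M3)/(6·1)=-335/318, b=Δ3−h3·(2M3+M4)/6=460/159
t_q=21/4 → seg 3, τ=1/4; S=-3+460/159·τ+335/106·τ²+-335/318·τ³=-14217/6784

  seg 0: a=2 b=-1801/318 c=0 d=211/318
  seg 1: a=-3 b=-584/159 c=211/106 d=-31/106
  seg 2: a=-4 b=119/318 c=-34/53 d=403/318
  seg 3: a=-3 b=460/159 c=335/106 d=-335/318
S(21/4) = -14217/6784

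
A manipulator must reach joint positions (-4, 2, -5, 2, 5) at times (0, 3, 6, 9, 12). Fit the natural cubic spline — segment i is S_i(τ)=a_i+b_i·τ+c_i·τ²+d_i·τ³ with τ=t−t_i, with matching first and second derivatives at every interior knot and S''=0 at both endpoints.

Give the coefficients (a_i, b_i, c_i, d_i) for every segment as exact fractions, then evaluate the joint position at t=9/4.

Δ: Δ0=2, Δ1=-7/3, Δ2=7/3, Δ3=1
row 1: diag=12, rhs=-26; c'=1/4, d'=-13/6
row 2: denom=12−3·1/4=45/4; d'=(28−3·-13/6)/(45/4)=46/15
row 3: denom=12−3·4/15=56/5; d'=(-8−3·46/15)/(56/5)=-43/28
back: M3=-43/28
back: M2=46/15−4/15·-43/28=73/21
back: M1=-13/6−1/4·73/21=-85/28
M: M0=0, M1=-85/28, M2=73/21, M3=-43/28, M4=0
seg 0: a=-4, c=M0/2=0, d=(M1−M0)/(6·3)=-85/504, b=Δ0−h0·(2M0+M1)/6=197/56
seg 1: a=2, c=M1/2=-85/56, d=(M2−M1)/(6·3)=547/1512, b=Δ1−h1·(2M1+M2)/6=-29/28
seg 2: a=-5, c=M2/2=73/42, d=(M3−M2)/(6·3)=-421/1512, b=Δ2−h2·(2M2+M3)/6=-3/8
seg 3: a=2, c=M3/2=-43/56, d=(M4−M3)/(6·3)=43/504, b=Δ3−h3·(2M3+M4)/6=71/28
t_q=9/4 → seg 0, τ=9/4; S=-4+197/56·τ+0·τ²+-85/504·τ³=1021/512

  seg 0: a=-4 b=197/56 c=0 d=-85/504
  seg 1: a=2 b=-29/28 c=-85/56 d=547/1512
  seg 2: a=-5 b=-3/8 c=73/42 d=-421/1512
  seg 3: a=2 b=71/28 c=-43/56 d=43/504
S(9/4) = 1021/512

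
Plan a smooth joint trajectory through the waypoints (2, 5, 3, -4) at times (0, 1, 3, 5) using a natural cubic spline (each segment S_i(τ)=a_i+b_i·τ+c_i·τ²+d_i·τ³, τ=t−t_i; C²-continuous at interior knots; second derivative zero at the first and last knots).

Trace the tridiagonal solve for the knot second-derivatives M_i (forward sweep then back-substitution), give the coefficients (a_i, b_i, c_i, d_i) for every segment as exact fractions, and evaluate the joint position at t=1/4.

  seg 0: a=2 b=159/44 c=0 d=-27/44
  seg 1: a=5 b=39/22 c=-81/44 d=5/22
  seg 2: a=3 b=-63/22 c=-21/44 d=7/88
S(1/4) = 8149/2816

Δ: Δ0=3, Δ1=-1, Δ2=-7/2
row 1: diag=6, rhs=-24; c'=1/3, d'=-4
row 2: denom=8−2·1/3=22/3; d'=(-15−2·-4)/(22/3)=-21/22
back: M2=-21/22
back: M1=-4−1/3·-21/22=-81/22
M: M0=0, M1=-81/22, M2=-21/22, M3=0
seg 0: a=2, c=M0/2=0, d=(M1−M0)/(6·1)=-27/44, b=Δ0−h0·(2M0+M1)/6=159/44
seg 1: a=5, c=M1/2=-81/44, d=(M2−M1)/(6·2)=5/22, b=Δ1−h1·(2M1+M2)/6=39/22
seg 2: a=3, c=M2/2=-21/44, d=(M3−M2)/(6·2)=7/88, b=Δ2−h2·(2M2+M3)/6=-63/22
t_q=1/4 → seg 0, τ=1/4; S=2+159/44·τ+0·τ²+-27/44·τ³=8149/2816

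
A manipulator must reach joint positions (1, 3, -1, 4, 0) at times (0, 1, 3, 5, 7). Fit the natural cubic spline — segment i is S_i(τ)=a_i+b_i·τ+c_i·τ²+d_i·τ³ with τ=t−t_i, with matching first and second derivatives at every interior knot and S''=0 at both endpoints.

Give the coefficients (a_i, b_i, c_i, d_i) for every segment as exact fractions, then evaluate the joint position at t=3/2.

  seg 0: a=1 b=493/164 c=0 d=-165/164
  seg 1: a=3 b=-1/82 c=-495/164 d=83/82
  seg 2: a=-1 b=5/82 c=501/164 d=-301/328
  seg 3: a=4 b=52/41 c=-201/82 d=67/164
S(3/2) = 97/41

Δ: Δ0=2, Δ1=-2, Δ2=5/2, Δ3=-2
row 1: diag=6, rhs=-24; c'=1/3, d'=-4
row 2: denom=8−2·1/3=22/3; d'=(27−2·-4)/(22/3)=105/22
row 3: denom=8−2·3/11=82/11; d'=(-27−2·105/22)/(82/11)=-201/41
back: M3=-201/41
back: M2=105/22−3/11·-201/41=501/82
back: M1=-4−1/3·501/82=-495/82
M: M0=0, M1=-495/82, M2=501/82, M3=-201/41, M4=0
seg 0: a=1, c=M0/2=0, d=(M1−M0)/(6·1)=-165/164, b=Δ0−h0·(2M0+M1)/6=493/164
seg 1: a=3, c=M1/2=-495/164, d=(M2−M1)/(6·2)=83/82, b=Δ1−h1·(2M1+M2)/6=-1/82
seg 2: a=-1, c=M2/2=501/164, d=(M3−M2)/(6·2)=-301/328, b=Δ2−h2·(2M2+M3)/6=5/82
seg 3: a=4, c=M3/2=-201/82, d=(M4−M3)/(6·2)=67/164, b=Δ3−h3·(2M3+M4)/6=52/41
t_q=3/2 → seg 1, τ=1/2; S=3+-1/82·τ+-495/164·τ²+83/82·τ³=97/41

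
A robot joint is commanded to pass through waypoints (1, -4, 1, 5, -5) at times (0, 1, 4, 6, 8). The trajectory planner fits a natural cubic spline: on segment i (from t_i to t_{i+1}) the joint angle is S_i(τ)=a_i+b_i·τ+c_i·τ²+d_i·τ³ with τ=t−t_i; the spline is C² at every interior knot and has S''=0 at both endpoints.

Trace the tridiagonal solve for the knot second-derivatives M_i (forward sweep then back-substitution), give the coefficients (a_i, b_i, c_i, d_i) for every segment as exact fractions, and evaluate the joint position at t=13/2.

  seg 0: a=1 b=-4705/804 c=0 d=685/804
  seg 1: a=-4 b=-1325/402 c=685/268 d=-725/2412
  seg 2: a=1 b=3155/804 c=-10/67 d=-1307/3216
  seg 3: a=5 b=-623/402 c=-1387/536 d=1387/3216
S(13/2) = 31149/8576

Δ: Δ0=-5, Δ1=5/3, Δ2=2, Δ3=-5
row 1: diag=8, rhs=40; c'=3/8, d'=5
row 2: denom=10−3·3/8=71/8; d'=(2−3·5)/(71/8)=-104/71
row 3: denom=8−2·16/71=536/71; d'=(-42−2·-104/71)/(536/71)=-1387/268
back: M3=-1387/268
back: M2=-104/71−16/71·-1387/268=-20/67
back: M1=5−3/8·-20/67=685/134
M: M0=0, M1=685/134, M2=-20/67, M3=-1387/268, M4=0
seg 0: a=1, c=M0/2=0, d=(M1−M0)/(6·1)=685/804, b=Δ0−h0·(2M0+M1)/6=-4705/804
seg 1: a=-4, c=M1/2=685/268, d=(M2−M1)/(6·3)=-725/2412, b=Δ1−h1·(2M1+M2)/6=-1325/402
seg 2: a=1, c=M2/2=-10/67, d=(M3−M2)/(6·2)=-1307/3216, b=Δ2−h2·(2M2+M3)/6=3155/804
seg 3: a=5, c=M3/2=-1387/536, d=(M4−M3)/(6·2)=1387/3216, b=Δ3−h3·(2M3+M4)/6=-623/402
t_q=13/2 → seg 3, τ=1/2; S=5+-623/402·τ+-1387/536·τ²+1387/3216·τ³=31149/8576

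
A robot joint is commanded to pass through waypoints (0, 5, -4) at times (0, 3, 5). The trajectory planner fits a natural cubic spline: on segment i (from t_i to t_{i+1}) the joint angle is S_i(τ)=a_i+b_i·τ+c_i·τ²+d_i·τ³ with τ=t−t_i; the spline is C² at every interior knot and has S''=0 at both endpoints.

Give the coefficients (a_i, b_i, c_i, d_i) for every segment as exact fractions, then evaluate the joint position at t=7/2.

Δ: Δ0=5/3, Δ1=-9/2
row 1: diag=10, rhs=-37; c'=1/5, d'=-37/10
back: M1=-37/10
M: M0=0, M1=-37/10, M2=0
seg 0: a=0, c=M0/2=0, d=(M1−M0)/(6·3)=-37/180, b=Δ0−h0·(2M0+M1)/6=211/60
seg 1: a=5, c=M1/2=-37/20, d=(M2−M1)/(6·2)=37/120, b=Δ1−h1·(2M1+M2)/6=-61/30
t_q=7/2 → seg 1, τ=1/2; S=5+-61/30·τ+-37/20·τ²+37/120·τ³=1139/320

  seg 0: a=0 b=211/60 c=0 d=-37/180
  seg 1: a=5 b=-61/30 c=-37/20 d=37/120
S(7/2) = 1139/320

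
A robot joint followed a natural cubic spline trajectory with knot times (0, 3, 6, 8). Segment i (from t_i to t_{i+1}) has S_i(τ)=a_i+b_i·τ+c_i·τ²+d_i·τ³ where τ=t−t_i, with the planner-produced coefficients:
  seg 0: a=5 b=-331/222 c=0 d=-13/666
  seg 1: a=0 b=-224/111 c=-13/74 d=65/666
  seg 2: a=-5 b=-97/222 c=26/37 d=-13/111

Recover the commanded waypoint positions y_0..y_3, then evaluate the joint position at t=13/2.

y_0 = S_0(0) = a_0 = 5
y_1 = S_1(0) = a_1 = 0
y_2 = S_2(0) = a_2 = -5
y_3 = S_2(2) = -4
t_q=13/2 is in segment 2 (τ=1/2); S_2(τ)=-1497/296

y_0=5 y_1=0 y_2=-5 y_3=-4
S(13/2) = -1497/296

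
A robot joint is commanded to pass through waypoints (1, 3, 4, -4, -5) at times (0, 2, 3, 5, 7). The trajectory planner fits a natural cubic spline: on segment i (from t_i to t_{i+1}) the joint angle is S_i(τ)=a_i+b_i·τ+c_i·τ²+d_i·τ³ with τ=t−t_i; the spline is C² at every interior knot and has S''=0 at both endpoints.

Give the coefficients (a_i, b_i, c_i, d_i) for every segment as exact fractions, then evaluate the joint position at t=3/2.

Δ: Δ0=1, Δ1=1, Δ2=-4, Δ3=-1/2
row 1: diag=6, rhs=0; c'=1/6, d'=0
row 2: denom=6−1·1/6=35/6; d'=(-30−1·0)/(35/6)=-36/7
row 3: denom=8−2·12/35=256/35; d'=(21−2·-36/7)/(256/35)=1095/256
back: M3=1095/256
back: M2=-36/7−12/35·1095/256=-423/64
back: M1=0−1/6·-423/64=141/128
M: M0=0, M1=141/128, M2=-423/64, M3=1095/256, M4=0
seg 0: a=1, c=M0/2=0, d=(M1−M0)/(6·2)=47/512, b=Δ0−h0·(2M0+M1)/6=81/128
seg 1: a=3, c=M1/2=141/256, d=(M2−M1)/(6·1)=-329/256, b=Δ1−h1·(2M1+M2)/6=111/64
seg 2: a=4, c=M2/2=-423/128, d=(M3−M2)/(6·2)=929/1024, b=Δ2−h2·(2M2+M3)/6=-261/256
seg 3: a=-4, c=M3/2=1095/512, d=(M4−M3)/(6·2)=-365/1024, b=Δ3−h3·(2M3+M4)/6=-429/128
t_q=3/2 → seg 0, τ=3/2; S=1+81/128·τ+0·τ²+47/512·τ³=9253/4096

  seg 0: a=1 b=81/128 c=0 d=47/512
  seg 1: a=3 b=111/64 c=141/256 d=-329/256
  seg 2: a=4 b=-261/256 c=-423/128 d=929/1024
  seg 3: a=-4 b=-429/128 c=1095/512 d=-365/1024
S(3/2) = 9253/4096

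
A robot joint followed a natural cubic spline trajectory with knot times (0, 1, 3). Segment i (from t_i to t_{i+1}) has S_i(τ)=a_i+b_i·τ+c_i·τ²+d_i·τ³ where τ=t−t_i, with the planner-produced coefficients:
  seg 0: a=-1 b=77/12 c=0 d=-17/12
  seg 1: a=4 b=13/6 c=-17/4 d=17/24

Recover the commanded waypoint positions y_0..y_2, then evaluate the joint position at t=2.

y_0 = S_0(0) = a_0 = -1
y_1 = S_1(0) = a_1 = 4
y_2 = S_1(2) = -3
t_q=2 is in segment 1 (τ=1); S_1(τ)=21/8

y_0=-1 y_1=4 y_2=-3
S(2) = 21/8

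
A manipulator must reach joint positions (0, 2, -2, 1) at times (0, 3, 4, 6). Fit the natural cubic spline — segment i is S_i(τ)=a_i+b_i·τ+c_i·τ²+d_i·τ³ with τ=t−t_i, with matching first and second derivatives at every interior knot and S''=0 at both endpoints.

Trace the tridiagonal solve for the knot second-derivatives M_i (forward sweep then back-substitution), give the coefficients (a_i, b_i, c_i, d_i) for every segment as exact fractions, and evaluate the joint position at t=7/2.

Δ: Δ0=2/3, Δ1=-4, Δ2=3/2
row 1: diag=8, rhs=-28; c'=1/8, d'=-7/2
row 2: denom=6−1·1/8=47/8; d'=(33−1·-7/2)/(47/8)=292/47
back: M2=292/47
back: M1=-7/2−1/8·292/47=-201/47
M: M0=0, M1=-201/47, M2=292/47, M3=0
seg 0: a=0, c=M0/2=0, d=(M1−M0)/(6·3)=-67/282, b=Δ0−h0·(2M0+M1)/6=791/282
seg 1: a=2, c=M1/2=-201/94, d=(M2−M1)/(6·1)=493/282, b=Δ1−h1·(2M1+M2)/6=-509/141
seg 2: a=-2, c=M2/2=146/47, d=(M3−M2)/(6·2)=-73/141, b=Δ2−h2·(2M2+M3)/6=-745/282
t_q=7/2 → seg 1, τ=1/2; S=2+-509/141·τ+-201/94·τ²+493/282·τ³=-91/752

  seg 0: a=0 b=791/282 c=0 d=-67/282
  seg 1: a=2 b=-509/141 c=-201/94 d=493/282
  seg 2: a=-2 b=-745/282 c=146/47 d=-73/141
S(7/2) = -91/752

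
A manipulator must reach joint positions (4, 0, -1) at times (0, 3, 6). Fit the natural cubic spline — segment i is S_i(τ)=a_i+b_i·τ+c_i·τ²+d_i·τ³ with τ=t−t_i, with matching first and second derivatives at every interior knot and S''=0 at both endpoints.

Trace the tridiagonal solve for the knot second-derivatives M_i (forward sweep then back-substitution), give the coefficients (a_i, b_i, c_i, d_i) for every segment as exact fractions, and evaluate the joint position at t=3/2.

  seg 0: a=4 b=-19/12 c=0 d=1/36
  seg 1: a=0 b=-5/6 c=1/4 d=-1/36
S(3/2) = 55/32

Δ: Δ0=-4/3, Δ1=-1/3
row 1: diag=12, rhs=6; c'=1/4, d'=1/2
back: M1=1/2
M: M0=0, M1=1/2, M2=0
seg 0: a=4, c=M0/2=0, d=(M1−M0)/(6·3)=1/36, b=Δ0−h0·(2M0+M1)/6=-19/12
seg 1: a=0, c=M1/2=1/4, d=(M2−M1)/(6·3)=-1/36, b=Δ1−h1·(2M1+M2)/6=-5/6
t_q=3/2 → seg 0, τ=3/2; S=4+-19/12·τ+0·τ²+1/36·τ³=55/32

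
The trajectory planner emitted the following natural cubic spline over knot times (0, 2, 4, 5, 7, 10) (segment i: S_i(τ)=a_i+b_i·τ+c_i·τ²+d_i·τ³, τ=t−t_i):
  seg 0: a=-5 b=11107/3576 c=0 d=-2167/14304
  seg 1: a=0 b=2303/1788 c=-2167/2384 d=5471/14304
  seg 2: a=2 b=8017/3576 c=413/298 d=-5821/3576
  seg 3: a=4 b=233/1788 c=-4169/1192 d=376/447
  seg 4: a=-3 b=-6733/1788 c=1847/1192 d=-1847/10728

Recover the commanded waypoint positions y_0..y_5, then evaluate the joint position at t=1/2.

y_0 = S_0(0) = a_0 = -5
y_1 = S_1(0) = a_1 = 0
y_2 = S_2(0) = a_2 = 2
y_3 = S_3(0) = a_3 = 4
y_4 = S_4(0) = a_4 = -3
y_5 = S_4(3) = -5
t_q=1/2 is in segment 0 (τ=1/2); S_0(τ)=-132205/38144

y_0=-5 y_1=0 y_2=2 y_3=4 y_4=-3 y_5=-5
S(1/2) = -132205/38144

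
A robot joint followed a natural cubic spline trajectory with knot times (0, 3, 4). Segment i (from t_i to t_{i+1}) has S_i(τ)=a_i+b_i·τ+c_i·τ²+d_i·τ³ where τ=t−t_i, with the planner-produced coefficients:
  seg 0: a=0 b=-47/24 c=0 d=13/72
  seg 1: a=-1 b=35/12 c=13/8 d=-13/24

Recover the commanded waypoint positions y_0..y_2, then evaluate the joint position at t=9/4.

y_0 = S_0(0) = a_0 = 0
y_1 = S_1(0) = a_1 = -1
y_2 = S_1(1) = 3
t_q=9/4 is in segment 0 (τ=9/4); S_0(τ)=-1203/512

y_0=0 y_1=-1 y_2=3
S(9/4) = -1203/512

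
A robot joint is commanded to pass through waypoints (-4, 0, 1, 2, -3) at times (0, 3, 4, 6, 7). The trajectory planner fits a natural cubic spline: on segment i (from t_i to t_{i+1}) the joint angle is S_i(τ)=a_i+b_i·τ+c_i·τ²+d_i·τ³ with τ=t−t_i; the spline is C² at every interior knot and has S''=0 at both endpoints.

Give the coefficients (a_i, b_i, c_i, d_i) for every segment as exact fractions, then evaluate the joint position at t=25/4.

Δ: Δ0=4/3, Δ1=1, Δ2=1/2, Δ3=-5
row 1: diag=8, rhs=-2; c'=1/8, d'=-1/4
row 2: denom=6−1·1/8=47/8; d'=(-3−1·-1/4)/(47/8)=-22/47
row 3: denom=6−2·16/47=250/47; d'=(-33−2·-22/47)/(250/47)=-1507/250
back: M3=-1507/250
back: M2=-22/47−16/47·-1507/250=198/125
back: M1=-1/4−1/8·198/125=-56/125
M: M0=0, M1=-56/125, M2=198/125, M3=-1507/250, M4=0
seg 0: a=-4, c=M0/2=0, d=(M1−M0)/(6·3)=-28/1125, b=Δ0−h0·(2M0+M1)/6=584/375
seg 1: a=0, c=M1/2=-28/125, d=(M2−M1)/(6·1)=127/375, b=Δ1−h1·(2M1+M2)/6=332/375
seg 2: a=1, c=M2/2=99/125, d=(M3−M2)/(6·2)=-1903/3000, b=Δ2−h2·(2M2+M3)/6=109/75
seg 3: a=2, c=M3/2=-1507/500, d=(M4−M3)/(6·1)=1507/1500, b=Δ3−h3·(2M3+M4)/6=-2243/750
t_q=25/4 → seg 3, τ=1/4; S=2+-2243/750·τ+-1507/500·τ²+1507/1500·τ³=34549/32000

  seg 0: a=-4 b=584/375 c=0 d=-28/1125
  seg 1: a=0 b=332/375 c=-28/125 d=127/375
  seg 2: a=1 b=109/75 c=99/125 d=-1903/3000
  seg 3: a=2 b=-2243/750 c=-1507/500 d=1507/1500
S(25/4) = 34549/32000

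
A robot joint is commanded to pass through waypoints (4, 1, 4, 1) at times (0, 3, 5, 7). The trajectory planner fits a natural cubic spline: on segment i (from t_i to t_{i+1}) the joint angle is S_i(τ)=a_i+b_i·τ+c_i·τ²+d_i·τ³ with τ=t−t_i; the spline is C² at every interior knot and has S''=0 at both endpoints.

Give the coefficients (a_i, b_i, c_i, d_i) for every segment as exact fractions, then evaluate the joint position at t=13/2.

Δ: Δ0=-1, Δ1=3/2, Δ2=-3/2
row 1: diag=10, rhs=15; c'=1/5, d'=3/2
row 2: denom=8−2·1/5=38/5; d'=(-18−2·3/2)/(38/5)=-105/38
back: M2=-105/38
back: M1=3/2−1/5·-105/38=39/19
M: M0=0, M1=39/19, M2=-105/38, M3=0
seg 0: a=4, c=M0/2=0, d=(M1−M0)/(6·3)=13/114, b=Δ0−h0·(2M0+M1)/6=-77/38
seg 1: a=1, c=M1/2=39/38, d=(M2−M1)/(6·2)=-61/152, b=Δ1−h1·(2M1+M2)/6=20/19
seg 2: a=4, c=M2/2=-105/76, d=(M3−M2)/(6·2)=35/152, b=Δ2−h2·(2M2+M3)/6=13/38
t_q=13/2 → seg 2, τ=3/2; S=4+13/38·τ+-105/76·τ²+35/152·τ³=2653/1216

  seg 0: a=4 b=-77/38 c=0 d=13/114
  seg 1: a=1 b=20/19 c=39/38 d=-61/152
  seg 2: a=4 b=13/38 c=-105/76 d=35/152
S(13/2) = 2653/1216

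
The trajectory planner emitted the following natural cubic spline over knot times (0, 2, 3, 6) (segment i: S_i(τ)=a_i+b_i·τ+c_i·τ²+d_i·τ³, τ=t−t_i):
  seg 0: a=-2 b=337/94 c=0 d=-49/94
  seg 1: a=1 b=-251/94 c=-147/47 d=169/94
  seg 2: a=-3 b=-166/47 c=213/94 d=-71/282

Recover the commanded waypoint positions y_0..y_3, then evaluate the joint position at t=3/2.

y_0=-2 y_1=1 y_2=-3 y_3=0
S(3/2) = 1217/752

y_0 = S_0(0) = a_0 = -2
y_1 = S_1(0) = a_1 = 1
y_2 = S_2(0) = a_2 = -3
y_3 = S_2(3) = 0
t_q=3/2 is in segment 0 (τ=3/2); S_0(τ)=1217/752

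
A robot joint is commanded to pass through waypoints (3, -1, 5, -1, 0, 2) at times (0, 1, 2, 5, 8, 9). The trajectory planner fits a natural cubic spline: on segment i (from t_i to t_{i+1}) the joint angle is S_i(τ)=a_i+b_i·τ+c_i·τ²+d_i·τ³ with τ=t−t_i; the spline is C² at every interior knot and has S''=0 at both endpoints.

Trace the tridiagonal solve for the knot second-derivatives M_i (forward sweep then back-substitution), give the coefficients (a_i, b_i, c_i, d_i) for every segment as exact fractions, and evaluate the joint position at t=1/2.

Δ: Δ0=-4, Δ1=6, Δ2=-2, Δ3=1/3, Δ4=2
row 1: diag=4, rhs=60; c'=1/4, d'=15
row 2: denom=8−1·1/4=31/4; d'=(-48−1·15)/(31/4)=-252/31
row 3: denom=12−3·12/31=336/31; d'=(14−3·-252/31)/(336/31)=85/24
row 4: denom=8−3·31/112=803/112; d'=(10−3·85/24)/(803/112)=-70/803
back: M4=-70/803
back: M3=85/24−31/112·-70/803=8590/2409
back: M2=-252/31−12/31·8590/2409=-7636/803
back: M1=15−1/4·-7636/803=13954/803
M: M0=0, M1=13954/803, M2=-7636/803, M3=8590/2409, M4=-70/803, M5=0
seg 0: a=3, c=M0/2=0, d=(M1−M0)/(6·1)=6977/2409, b=Δ0−h0·(2M0+M1)/6=-16613/2409
seg 1: a=-1, c=M1/2=6977/803, d=(M2−M1)/(6·1)=-10795/2409, b=Δ1−h1·(2M1+M2)/6=4318/2409
seg 2: a=5, c=M2/2=-3818/803, d=(M3−M2)/(6·3)=15749/21681, b=Δ2−h2·(2M2+M3)/6=13795/2409
seg 3: a=-1, c=M3/2=4295/2409, d=(M4−M3)/(6·3)=-400/1971, b=Δ3−h3·(2M3+M4)/6=-7682/2409
seg 4: a=0, c=M4/2=-35/803, d=(M5−M4)/(6·1)=35/2409, b=Δ4−h4·(2M4+M5)/6=4888/2409
t_q=1/2 → seg 0, τ=1/2; S=3+-16613/2409·τ+0·τ²+6977/2409·τ³=-553/6424

  seg 0: a=3 b=-16613/2409 c=0 d=6977/2409
  seg 1: a=-1 b=4318/2409 c=6977/803 d=-10795/2409
  seg 2: a=5 b=13795/2409 c=-3818/803 d=15749/21681
  seg 3: a=-1 b=-7682/2409 c=4295/2409 d=-400/1971
  seg 4: a=0 b=4888/2409 c=-35/803 d=35/2409
S(1/2) = -553/6424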